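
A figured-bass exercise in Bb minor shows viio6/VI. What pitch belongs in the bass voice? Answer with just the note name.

The applied chord viio6/VI is rooted on F: F-Ab-Cb.
The figure 6 means first inversion — the third is in the bass.

Ab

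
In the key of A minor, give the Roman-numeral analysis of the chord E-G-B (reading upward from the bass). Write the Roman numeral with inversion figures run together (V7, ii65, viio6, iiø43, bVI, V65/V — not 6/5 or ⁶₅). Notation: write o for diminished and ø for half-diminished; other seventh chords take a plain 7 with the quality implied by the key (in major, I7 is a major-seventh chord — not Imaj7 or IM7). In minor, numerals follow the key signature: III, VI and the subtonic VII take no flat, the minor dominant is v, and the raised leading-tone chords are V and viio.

v

The pitches E-G-B form a minor triad rooted on E.
In A minor, E is the dominant; the diatonic minor triad there is v.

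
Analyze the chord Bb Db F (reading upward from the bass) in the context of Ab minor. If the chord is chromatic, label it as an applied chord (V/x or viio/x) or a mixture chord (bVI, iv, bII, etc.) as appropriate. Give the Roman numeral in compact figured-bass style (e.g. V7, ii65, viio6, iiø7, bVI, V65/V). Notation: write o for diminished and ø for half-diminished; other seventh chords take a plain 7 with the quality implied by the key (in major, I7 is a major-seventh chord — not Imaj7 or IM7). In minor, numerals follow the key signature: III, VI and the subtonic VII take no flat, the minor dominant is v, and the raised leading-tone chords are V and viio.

ii

Stacked in thirds the chord is Bb-Db-F: a minor triad on Bb.
Bb is the second degree of Ab minor. This is the minor supertonic, borrowed from the parallel major (the Dorian ii).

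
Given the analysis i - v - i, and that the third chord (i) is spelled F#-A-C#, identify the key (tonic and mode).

F# minor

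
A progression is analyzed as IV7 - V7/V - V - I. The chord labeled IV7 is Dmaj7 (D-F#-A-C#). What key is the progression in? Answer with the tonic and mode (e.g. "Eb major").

The chord Dmaj7 is a major seventh chord rooted on D; its label is IV7.
Counting down 3 scale steps from D places the tonic on A; a major seventh chord on degree 4 is diatonic only in major.

A major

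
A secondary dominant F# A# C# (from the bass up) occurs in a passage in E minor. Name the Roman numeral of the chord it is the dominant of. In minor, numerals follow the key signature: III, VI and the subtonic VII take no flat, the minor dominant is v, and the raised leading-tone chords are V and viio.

V

The chord is a major triad on F#.
A dominant resolves down a perfect fifth: F# → B. In E minor, B is scale degree 5, i.e. V.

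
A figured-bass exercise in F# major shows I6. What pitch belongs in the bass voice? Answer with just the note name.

I in F# major has root F#; the chord is F#-A#-C#.
The figure 6 means first inversion — the third is in the bass.

A#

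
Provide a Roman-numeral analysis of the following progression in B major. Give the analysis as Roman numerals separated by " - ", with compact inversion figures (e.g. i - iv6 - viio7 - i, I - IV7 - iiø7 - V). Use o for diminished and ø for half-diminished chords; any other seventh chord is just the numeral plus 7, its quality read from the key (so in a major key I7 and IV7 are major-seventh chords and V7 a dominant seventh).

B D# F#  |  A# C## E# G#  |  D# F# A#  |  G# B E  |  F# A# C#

I - V7/iii - iii - IV6 - V

B-D#-F#: major triad on B = scale degree 1 → I.
A#-C##-E#-G#: chromatic; A# is V of iii, so V7/iii.
D#-F#-A# has root D#, degree 3 in B major, so iii.
G#-B-E: major triad on E = scale degree 4 → IV6.
F#-A#-C#: root F# is the dominant; major triad there is V.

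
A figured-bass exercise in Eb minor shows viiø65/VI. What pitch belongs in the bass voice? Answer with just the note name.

Db

The applied chord viiø65/VI is rooted on Bb: Bb-Db-Fb-Ab.
The figure 65 means first inversion — the third is in the bass.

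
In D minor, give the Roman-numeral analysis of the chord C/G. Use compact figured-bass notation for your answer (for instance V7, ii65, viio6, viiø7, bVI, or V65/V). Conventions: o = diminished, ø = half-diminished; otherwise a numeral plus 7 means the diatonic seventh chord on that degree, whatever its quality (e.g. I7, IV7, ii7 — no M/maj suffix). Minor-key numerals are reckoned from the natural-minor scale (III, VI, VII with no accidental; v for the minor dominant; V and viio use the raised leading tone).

VII64

The pitches C-E-G form a major triad rooted on C.
C is scale degree 7 in D minor, and a major triad on that degree is written VII.
With G in the bass the chord is in second inversion, so the figured bass is 64.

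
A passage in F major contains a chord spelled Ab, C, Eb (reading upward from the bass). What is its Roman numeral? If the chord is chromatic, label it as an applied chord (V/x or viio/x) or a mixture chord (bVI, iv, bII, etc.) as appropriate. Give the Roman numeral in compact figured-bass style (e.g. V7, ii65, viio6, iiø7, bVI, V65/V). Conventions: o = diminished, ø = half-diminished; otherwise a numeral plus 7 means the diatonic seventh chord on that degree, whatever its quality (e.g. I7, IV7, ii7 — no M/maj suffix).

The pitches Ab-C-Eb form a major triad rooted on Ab.
Ab is the lowered third degree of F major (diatonic 3 would be A). This is a major triad on the lowered third degree, borrowed from the parallel minor.

bIII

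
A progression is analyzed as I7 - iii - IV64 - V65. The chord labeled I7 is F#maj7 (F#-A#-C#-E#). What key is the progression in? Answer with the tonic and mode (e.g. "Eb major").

F# major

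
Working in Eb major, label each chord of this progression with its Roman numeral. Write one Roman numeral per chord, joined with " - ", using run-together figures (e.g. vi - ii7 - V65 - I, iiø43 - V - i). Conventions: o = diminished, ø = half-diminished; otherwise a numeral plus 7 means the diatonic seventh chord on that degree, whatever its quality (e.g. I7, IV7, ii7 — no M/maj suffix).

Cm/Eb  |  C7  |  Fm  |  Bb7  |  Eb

Cm/Eb: minor triad on C = scale degree 6 → vi6.
C7 is the secondary dominant of ii (dominant seventh chord on C): V7/ii.
Fm has root F, degree 2 in Eb major, so ii.
Bb7: dominant seventh chord on Bb = scale degree 5 → V7.
Eb has root Eb, degree 1 in Eb major, so I.

vi6 - V7/ii - ii - V7 - I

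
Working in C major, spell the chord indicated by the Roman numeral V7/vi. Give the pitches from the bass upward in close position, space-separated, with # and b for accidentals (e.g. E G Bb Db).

The slash means an applied dominant: we want the dominant of vi. In C major, vi is A minor, and its dominant is built on E.
Building a dominant seventh chord on E gives E-G#-B-D.

E G# B D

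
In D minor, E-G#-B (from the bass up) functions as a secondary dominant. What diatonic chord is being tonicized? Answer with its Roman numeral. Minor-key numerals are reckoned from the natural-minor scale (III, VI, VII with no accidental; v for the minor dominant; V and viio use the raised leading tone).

V

The chord is a major triad on E.
A dominant resolves down a perfect fifth: E → A. In D minor, A is scale degree 5, i.e. V.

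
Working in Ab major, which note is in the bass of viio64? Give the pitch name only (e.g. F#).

Db

viio in Ab major has root G; the chord is G-Bb-Db.
The figure 64 means second inversion — the fifth is in the bass.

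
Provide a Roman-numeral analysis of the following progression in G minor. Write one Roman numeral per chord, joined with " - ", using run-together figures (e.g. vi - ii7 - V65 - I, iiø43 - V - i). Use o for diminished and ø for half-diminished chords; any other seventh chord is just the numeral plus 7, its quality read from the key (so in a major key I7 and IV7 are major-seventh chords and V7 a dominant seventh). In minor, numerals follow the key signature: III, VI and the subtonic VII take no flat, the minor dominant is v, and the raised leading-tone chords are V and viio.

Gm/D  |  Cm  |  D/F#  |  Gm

Gm/D has root G, degree 1 in G minor, so i64.
Cm has root C, degree 4 in G minor, so iv.
D/F#: major triad on D = scale degree 5 → V6.
Gm: root G is the tonic; minor triad there is i.

i64 - iv - V6 - i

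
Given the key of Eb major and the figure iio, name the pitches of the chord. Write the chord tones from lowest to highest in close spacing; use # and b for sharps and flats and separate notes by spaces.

F Ab Cb

Scale degree 2 in Eb major is F; here the chord built on it is altered to a diminished triad. iio is the diminished supertonic triad, borrowed from the parallel minor.
So the chord is F-Ab-Cb, a diminished triad.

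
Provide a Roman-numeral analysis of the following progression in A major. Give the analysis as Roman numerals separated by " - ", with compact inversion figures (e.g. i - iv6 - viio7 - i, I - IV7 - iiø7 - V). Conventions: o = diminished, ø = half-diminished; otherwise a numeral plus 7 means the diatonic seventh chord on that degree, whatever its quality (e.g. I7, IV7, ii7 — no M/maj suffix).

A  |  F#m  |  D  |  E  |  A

I - vi - IV - V - I

A: major triad on A = scale degree 1 → I.
F#m: minor triad on F# = scale degree 6 → vi.
D has root D, degree 4 in A major, so IV.
E: root E is the dominant; major triad there is V.
A has root A, degree 1 in A major, so I.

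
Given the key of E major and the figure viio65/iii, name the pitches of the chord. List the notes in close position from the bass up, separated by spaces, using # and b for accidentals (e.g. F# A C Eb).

A# C# E F##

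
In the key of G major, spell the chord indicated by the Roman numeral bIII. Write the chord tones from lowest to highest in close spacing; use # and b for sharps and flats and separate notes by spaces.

Bb D F

bIII is a major triad on the lowered third degree, borrowed from the parallel minor. In G major that root is Bb.
So the chord is Bb-D-F.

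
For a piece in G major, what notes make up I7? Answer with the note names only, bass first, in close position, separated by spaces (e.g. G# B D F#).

G B D F#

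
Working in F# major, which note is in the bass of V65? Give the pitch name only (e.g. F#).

V in F# major has root C#; the chord is C#-E#-G#-B.
The figure 65 means first inversion — the third is in the bass.

E#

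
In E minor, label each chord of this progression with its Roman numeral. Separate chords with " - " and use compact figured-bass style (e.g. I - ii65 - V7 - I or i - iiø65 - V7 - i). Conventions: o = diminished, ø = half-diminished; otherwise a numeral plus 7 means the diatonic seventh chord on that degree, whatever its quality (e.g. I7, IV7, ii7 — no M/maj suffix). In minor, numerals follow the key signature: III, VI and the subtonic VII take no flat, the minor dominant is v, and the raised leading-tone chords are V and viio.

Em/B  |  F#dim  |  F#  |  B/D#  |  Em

i64 - iio - V/V - V6 - i

Em/B: minor triad on E = scale degree 1 → i64.
F#dim: diminished triad on F# = scale degree 2 → iio.
F#: chromatic; F# is V of V, so V/V.
B/D#: root B is the dominant; major triad there is V6.
Em: root E is the tonic; minor triad there is i.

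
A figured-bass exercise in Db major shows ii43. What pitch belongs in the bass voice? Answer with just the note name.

Bb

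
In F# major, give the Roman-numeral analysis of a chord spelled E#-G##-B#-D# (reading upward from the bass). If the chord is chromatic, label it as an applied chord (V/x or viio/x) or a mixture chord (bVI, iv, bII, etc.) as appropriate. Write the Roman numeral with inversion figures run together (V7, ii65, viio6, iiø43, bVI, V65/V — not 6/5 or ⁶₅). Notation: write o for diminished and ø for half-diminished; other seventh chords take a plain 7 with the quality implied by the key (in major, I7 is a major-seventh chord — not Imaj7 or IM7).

Stacked in thirds the chord is E#-G##-B#-D#: a dominant seventh chord on E#.
E# is not a diatonic chord root with this quality in F# major, but it lies a perfect fifth above A# (iii), so the chord functions as an applied dominant of iii.

V7/iii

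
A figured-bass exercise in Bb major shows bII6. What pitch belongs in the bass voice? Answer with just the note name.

Eb

bII in Bb major has root Cb; the chord is Cb-Eb-Gb.
The figure 6 means first inversion — the third is in the bass.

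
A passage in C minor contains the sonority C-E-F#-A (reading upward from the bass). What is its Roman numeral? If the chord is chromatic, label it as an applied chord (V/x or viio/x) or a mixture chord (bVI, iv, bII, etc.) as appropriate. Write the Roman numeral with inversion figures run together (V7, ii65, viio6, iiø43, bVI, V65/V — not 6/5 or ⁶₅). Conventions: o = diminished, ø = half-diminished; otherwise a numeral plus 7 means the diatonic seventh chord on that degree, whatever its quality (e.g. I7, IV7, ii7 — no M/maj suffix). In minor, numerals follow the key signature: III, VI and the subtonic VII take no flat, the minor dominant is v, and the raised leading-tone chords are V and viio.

viiø43/V

Stacked in thirds the chord is F#-A-C-E: a half-diminished seventh chord on F#.
F# sits a half step below G (V in C minor); a diminished chord there is the applied leading-tone chord of V.
With C in the bass the chord is in second inversion, so the figured bass is 43.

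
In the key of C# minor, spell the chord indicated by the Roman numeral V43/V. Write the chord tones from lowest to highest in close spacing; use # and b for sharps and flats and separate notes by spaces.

A# C# D# F##

V43/V is a secondary dominant — the dominant seventh of V. V in C# minor is G#, so the applied chord's root is D#, a perfect fifth above.
Building a dominant seventh chord on D# gives D#-F##-A#-C#.
With the 43 figure the chord is in second inversion; from the bass A# upward in close position it reads A#-C#-D#-F##.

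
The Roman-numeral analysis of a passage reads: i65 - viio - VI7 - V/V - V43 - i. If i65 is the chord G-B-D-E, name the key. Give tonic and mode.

The chord Em7/G is a minor seventh chord rooted on E; its label is i65.
If E is scale degree 1 and the mode makes that degree carry a minor seventh chord, the tonic is E and the mode is minor.

E minor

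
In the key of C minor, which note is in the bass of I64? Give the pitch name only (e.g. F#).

I in C minor has root C; the chord is C-E-G.
The figure 64 means second inversion — the fifth is in the bass.

G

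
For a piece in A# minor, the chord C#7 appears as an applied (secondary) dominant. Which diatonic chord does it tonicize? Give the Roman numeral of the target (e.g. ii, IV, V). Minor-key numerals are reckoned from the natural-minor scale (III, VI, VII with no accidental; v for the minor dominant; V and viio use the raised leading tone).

The chord is a dominant seventh chord on C#.
A dominant resolves down a perfect fifth: C# → F#. In A# minor, F# is scale degree 6, i.e. VI.

VI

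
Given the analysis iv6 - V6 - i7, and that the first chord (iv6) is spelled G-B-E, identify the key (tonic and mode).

The anchor chord is a minor triad on E, labeled iv6.
iv6 on E implies E is the subdominant; that puts the tonic at B, and the lowercase numeral fits minor mode.

B minor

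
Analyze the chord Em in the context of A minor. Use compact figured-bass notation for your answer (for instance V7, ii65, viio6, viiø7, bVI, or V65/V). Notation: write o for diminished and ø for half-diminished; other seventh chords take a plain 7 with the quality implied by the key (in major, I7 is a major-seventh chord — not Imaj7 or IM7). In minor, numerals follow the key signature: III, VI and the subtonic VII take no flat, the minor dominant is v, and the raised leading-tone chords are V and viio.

v

Stacked in thirds the chord is E-G-B: a minor triad on E.
In A minor, E is the dominant; the diatonic minor triad there is v.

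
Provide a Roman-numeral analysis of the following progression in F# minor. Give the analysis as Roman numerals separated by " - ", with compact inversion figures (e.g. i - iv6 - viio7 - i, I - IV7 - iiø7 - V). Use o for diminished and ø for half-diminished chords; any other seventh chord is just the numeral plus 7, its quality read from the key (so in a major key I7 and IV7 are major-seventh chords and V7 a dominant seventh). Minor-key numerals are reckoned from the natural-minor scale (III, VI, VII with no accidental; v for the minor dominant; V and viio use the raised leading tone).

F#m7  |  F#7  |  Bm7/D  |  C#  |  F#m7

i7 - V7/iv - iv65 - V - i7

F#m7: minor seventh chord on F# = scale degree 1 → i7.
F#7: a dominant seventh chord on F#, the applied dominant of iv → V7/iv.
Bm7/D: minor seventh chord on B = scale degree 4 → iv65.
C#: root C# is the dominant; major triad there is V.
F#m7 has root F#, degree 1 in F# minor, so i7.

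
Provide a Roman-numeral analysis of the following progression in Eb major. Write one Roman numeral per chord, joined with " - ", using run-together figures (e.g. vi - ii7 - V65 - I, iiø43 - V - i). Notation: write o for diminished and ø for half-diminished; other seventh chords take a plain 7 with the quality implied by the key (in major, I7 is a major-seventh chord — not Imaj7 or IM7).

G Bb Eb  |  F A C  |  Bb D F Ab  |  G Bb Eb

I6 - V/V - V7 - I6

G-Bb-Eb has root Eb, degree 1 in Eb major, so I6.
F-A-C is the secondary dominant of V (major triad on F): V/V.
Bb-D-F-Ab: dominant seventh chord on Bb = scale degree 5 → V7.
G-Bb-Eb has root Eb, degree 1 in Eb major, so I6.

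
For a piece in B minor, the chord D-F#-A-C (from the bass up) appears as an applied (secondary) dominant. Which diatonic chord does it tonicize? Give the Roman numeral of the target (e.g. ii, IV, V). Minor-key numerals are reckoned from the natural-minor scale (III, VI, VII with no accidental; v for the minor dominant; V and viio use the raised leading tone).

VI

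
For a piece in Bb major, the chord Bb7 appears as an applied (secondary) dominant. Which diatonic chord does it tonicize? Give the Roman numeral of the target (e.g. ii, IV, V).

The chord is a dominant seventh chord on Bb.
A dominant resolves down a perfect fifth: Bb → Eb. In Bb major, Eb is scale degree 4, i.e. IV.

IV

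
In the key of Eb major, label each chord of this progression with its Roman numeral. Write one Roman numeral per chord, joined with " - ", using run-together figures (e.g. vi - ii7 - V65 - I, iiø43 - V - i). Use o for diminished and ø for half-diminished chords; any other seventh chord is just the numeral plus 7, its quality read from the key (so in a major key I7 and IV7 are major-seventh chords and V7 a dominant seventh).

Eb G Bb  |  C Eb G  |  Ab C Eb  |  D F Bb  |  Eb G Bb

I - vi - IV - V6 - I

Eb-G-Bb: major triad on Eb = scale degree 1 → I.
C-Eb-G has root C, degree 6 in Eb major, so vi.
Ab-C-Eb has root Ab, degree 4 in Eb major, so IV.
D-F-Bb: major triad on Bb = scale degree 5 → V6.
Eb-G-Bb: major triad on Eb = scale degree 1 → I.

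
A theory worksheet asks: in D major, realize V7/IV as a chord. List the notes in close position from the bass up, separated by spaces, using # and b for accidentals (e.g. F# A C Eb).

D F# A C

The slash means an applied dominant: we want the dominant of IV. In D major, IV is G major, and its dominant is built on D.
Building a dominant seventh chord on D gives D-F#-A-C.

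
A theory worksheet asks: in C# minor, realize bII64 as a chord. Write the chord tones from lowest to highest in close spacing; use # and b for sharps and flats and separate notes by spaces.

A D F#

Scale degree 2 in C# minor is D#; lowering it a half step gives D. bII64 is the Neapolitan chord — a major triad on the lowered second degree.
So the chord is D-F#-A.
The figured bass 64 indicates second inversion, placing the fifth (A) in the bass: A-D-F#.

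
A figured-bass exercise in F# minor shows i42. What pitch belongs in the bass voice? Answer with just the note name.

i in F# minor has root F#; the chord is F#-A-C#-E.
The figure 42 means third inversion — the seventh is in the bass.

E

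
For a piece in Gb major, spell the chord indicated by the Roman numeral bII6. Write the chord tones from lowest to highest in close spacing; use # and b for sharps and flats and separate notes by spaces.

bII6 is the Neapolitan sixth — a major triad on the lowered second degree, here in its customary first inversion. In Gb major that root is Abb.
So the chord is Abb-Cb-Ebb, a major triad.
The figured bass 6 indicates first inversion, placing the third (Cb) in the bass: Cb-Ebb-Abb.

Cb Ebb Abb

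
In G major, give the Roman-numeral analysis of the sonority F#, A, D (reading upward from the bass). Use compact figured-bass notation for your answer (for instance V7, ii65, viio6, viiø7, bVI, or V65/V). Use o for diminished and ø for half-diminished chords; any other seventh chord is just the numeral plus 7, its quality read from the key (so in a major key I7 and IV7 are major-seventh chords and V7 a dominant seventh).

The pitches D-F#-A form a major triad rooted on D.
In G major, D is the dominant; the diatonic major triad there is V.
With F# in the bass the chord is in first inversion, so the figured bass is 6.

V6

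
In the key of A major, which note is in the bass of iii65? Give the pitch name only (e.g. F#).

iii in A major has root C#; the chord is C#-E-G#-B.
The figure 65 means first inversion — the third is in the bass.

E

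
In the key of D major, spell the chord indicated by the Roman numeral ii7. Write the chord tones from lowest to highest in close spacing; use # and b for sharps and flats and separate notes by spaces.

In D major, scale degree 2 is E, and the diatonic chord built there is a minor seventh chord.
That chord is spelled E-G-B-D.

E G B D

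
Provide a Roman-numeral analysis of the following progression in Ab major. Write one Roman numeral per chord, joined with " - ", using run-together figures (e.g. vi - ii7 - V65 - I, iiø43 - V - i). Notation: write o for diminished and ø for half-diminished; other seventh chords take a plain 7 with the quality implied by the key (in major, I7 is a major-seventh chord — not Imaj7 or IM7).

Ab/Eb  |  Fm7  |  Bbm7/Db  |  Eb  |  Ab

Ab/Eb has root Ab, degree 1 in Ab major, so I64.
Fm7: minor seventh chord on F = scale degree 6 → vi7.
Bbm7/Db: root Bb is the supertonic; minor seventh chord there is ii65.
Eb: root Eb is the dominant; major triad there is V.
Ab has root Ab, degree 1 in Ab major, so I.

I64 - vi7 - ii65 - V - I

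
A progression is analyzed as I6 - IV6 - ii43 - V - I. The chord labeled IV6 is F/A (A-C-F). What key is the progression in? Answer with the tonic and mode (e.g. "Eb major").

The chord F/A is a major triad rooted on F; its label is IV6.
IV6 on F implies F is the subdominant; that puts the tonic at C, and the uppercase numeral fits major mode.

C major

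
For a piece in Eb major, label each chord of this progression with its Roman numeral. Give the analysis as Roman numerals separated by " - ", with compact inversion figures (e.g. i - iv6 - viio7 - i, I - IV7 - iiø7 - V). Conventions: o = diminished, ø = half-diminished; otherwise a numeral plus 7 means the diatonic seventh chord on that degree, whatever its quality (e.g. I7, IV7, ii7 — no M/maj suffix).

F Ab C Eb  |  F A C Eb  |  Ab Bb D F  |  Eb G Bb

ii7 - V7/V - V42 - I

F-Ab-C-Eb: minor seventh chord on F = scale degree 2 → ii7.
F-A-C-Eb: chromatic; F is V of V, so V7/V.
Ab-Bb-D-F: dominant seventh chord on Bb = scale degree 5 → V42.
Eb-G-Bb: major triad on Eb = scale degree 1 → I.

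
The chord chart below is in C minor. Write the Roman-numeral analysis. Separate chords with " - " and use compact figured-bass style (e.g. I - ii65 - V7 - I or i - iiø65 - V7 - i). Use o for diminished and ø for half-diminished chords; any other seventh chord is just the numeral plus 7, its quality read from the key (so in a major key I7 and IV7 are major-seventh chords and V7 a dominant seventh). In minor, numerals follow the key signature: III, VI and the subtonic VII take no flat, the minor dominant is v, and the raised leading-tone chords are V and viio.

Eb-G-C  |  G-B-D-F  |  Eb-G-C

Eb-G-C has root C, degree 1 in C minor, so i6.
G-B-D-F: dominant seventh chord on G = scale degree 5 → V7.
Eb-G-C: root C is the tonic; minor triad there is i6.

i6 - V7 - i6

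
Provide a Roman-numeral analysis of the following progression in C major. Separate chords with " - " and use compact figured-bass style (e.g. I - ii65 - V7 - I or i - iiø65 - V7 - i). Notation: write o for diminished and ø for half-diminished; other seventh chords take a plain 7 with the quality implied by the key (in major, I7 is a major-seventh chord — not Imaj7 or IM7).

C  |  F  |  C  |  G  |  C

C: major triad on C = scale degree 1 → I.
F: major triad on F = scale degree 4 → IV.
C: root C is the tonic; major triad there is I.
G: major triad on G = scale degree 5 → V.
C: root C is the tonic; major triad there is I.

I - IV - I - V - I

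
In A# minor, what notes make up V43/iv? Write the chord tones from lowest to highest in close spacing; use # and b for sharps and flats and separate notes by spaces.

V43/iv is a secondary dominant — the dominant seventh of iv. iv in A# minor is D#, so the applied chord's root is A#, a perfect fifth above.
Building a dominant seventh chord on A# gives A#-C##-E#-G#.
With the 43 figure the chord is in second inversion; from the bass E# upward in close position it reads E#-G#-A#-C##.

E# G# A# C##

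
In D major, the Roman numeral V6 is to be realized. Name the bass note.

C#

V in D major has root A; the chord is A-C#-E.
The figure 6 means first inversion — the third is in the bass.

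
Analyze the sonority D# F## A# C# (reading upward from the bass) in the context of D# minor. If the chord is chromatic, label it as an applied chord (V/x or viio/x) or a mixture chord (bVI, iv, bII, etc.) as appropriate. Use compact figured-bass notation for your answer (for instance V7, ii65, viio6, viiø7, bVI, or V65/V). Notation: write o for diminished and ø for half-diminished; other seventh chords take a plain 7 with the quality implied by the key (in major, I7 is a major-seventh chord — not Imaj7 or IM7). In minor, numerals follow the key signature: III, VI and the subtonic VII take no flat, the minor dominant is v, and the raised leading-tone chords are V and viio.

Stacked in thirds the chord is D#-F##-A#-C#: a dominant seventh chord on D#.
D# is not a diatonic chord root with this quality in D# minor, but it lies a perfect fifth above G# (iv), so the chord functions as an applied dominant of iv.

V7/iv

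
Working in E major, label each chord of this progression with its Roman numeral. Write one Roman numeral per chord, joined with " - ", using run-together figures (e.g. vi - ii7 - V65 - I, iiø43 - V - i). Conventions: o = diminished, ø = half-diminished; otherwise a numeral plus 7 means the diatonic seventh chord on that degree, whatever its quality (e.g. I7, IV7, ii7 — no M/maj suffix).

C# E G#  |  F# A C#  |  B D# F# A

C#-E-G#: root C# is the submediant; minor triad there is vi.
F#-A-C#: minor triad on F# = scale degree 2 → ii.
B-D#-F#-A: root B is the dominant; dominant seventh chord there is V7.

vi - ii - V7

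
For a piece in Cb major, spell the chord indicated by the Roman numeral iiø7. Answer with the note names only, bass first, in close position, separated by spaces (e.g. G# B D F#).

Scale degree 2 in Cb major is Db; here the chord built on it is altered to a half-diminished seventh chord. iiø7 is the half-diminished supertonic seventh, borrowed from the parallel minor.
So the chord is Db-Fb-Abb-Cb, a half-diminished seventh chord.

Db Fb Abb Cb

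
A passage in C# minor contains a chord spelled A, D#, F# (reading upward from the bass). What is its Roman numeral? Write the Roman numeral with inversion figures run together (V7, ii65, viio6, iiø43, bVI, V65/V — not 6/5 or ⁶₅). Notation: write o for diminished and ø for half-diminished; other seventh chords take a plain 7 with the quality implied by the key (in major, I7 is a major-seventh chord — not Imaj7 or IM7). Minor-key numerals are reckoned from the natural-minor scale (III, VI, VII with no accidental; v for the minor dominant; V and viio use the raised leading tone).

Stacked in thirds the chord is D#-F#-A: a diminished triad on D#.
In C# minor, D# is the supertonic; the diatonic diminished triad there is iio.
With A in the bass the chord is in second inversion, so the figured bass is 64.

iio64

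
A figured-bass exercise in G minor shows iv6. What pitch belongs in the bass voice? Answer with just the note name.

iv in G minor has root C; the chord is C-Eb-G.
The figure 6 means first inversion — the third is in the bass.

Eb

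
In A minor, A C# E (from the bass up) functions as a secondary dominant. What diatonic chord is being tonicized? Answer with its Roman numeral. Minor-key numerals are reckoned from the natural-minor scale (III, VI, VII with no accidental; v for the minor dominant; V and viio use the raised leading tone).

The chord is a major triad on A.
A dominant resolves down a perfect fifth: A → D. In A minor, D is scale degree 4, i.e. iv.

iv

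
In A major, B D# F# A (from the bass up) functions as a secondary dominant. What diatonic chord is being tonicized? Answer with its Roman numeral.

The chord is a dominant seventh chord on B.
A dominant resolves down a perfect fifth: B → E. In A major, E is scale degree 5, i.e. V.

V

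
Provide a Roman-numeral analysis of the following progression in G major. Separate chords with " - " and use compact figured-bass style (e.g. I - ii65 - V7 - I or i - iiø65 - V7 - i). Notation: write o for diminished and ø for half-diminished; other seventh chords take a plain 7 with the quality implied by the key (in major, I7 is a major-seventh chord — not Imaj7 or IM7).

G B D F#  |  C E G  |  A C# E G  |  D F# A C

G-B-D-F#: major seventh chord on G = scale degree 1 → I7.
C-E-G: major triad on C = scale degree 4 → IV.
A-C#-E-G: chromatic; A is V of V, so V7/V.
D-F#-A-C: root D is the dominant; dominant seventh chord there is V7.

I7 - IV - V7/V - V7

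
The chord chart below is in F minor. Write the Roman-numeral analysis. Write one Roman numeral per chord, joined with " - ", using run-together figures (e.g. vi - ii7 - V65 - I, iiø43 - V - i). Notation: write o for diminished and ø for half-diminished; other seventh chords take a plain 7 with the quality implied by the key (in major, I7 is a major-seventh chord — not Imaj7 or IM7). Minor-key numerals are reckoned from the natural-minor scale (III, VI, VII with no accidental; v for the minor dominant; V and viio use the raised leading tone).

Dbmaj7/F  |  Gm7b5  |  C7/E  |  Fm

VI65 - iiø7 - V65 - i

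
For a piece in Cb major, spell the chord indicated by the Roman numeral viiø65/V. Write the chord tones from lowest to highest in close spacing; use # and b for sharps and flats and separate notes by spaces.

Ab Cb Eb F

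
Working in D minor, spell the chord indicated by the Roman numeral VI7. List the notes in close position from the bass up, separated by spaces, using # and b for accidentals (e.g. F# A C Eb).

In D minor, the sixth degree is Bb, and the diatonic chord built there is a major seventh chord.
Stacking thirds from Bb gives Bb-D-F-A.

Bb D F A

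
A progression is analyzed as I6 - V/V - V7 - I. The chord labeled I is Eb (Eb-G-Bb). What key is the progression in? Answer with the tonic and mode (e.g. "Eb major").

Eb major

I is given as Eb-G-Bb — a major triad with root Eb.
If Eb is scale degree 1 and the mode makes that degree carry a major triad, the tonic is Eb and the mode is major.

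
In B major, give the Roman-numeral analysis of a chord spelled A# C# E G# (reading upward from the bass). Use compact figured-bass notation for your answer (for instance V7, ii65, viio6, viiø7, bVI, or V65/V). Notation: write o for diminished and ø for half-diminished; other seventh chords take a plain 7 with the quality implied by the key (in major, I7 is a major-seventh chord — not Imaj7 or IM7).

Stacked in thirds the chord is A#-C#-E-G#: a half-diminished seventh chord on A#.
In B major, A# is the leading tone; the diatonic half-diminished seventh chord there is viiø7.

viiø7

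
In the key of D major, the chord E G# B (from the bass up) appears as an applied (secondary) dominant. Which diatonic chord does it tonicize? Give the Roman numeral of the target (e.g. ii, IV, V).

V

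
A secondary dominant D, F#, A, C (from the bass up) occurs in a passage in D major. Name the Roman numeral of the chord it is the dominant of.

IV

The chord is a dominant seventh chord on D.
A dominant resolves down a perfect fifth: D → G. In D major, G is scale degree 4, i.e. IV.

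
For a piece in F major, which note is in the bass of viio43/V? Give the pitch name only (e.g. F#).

The applied chord viio43/V is rooted on B: B-D-F-Ab.
The figure 43 means second inversion — the fifth is in the bass.

F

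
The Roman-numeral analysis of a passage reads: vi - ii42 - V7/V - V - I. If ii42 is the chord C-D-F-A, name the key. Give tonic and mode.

ii42 is given as C-D-F-A — a minor seventh chord with root D.
If D is scale degree 2 and the mode makes that degree carry a minor seventh chord, the tonic is C and the mode is major.

C major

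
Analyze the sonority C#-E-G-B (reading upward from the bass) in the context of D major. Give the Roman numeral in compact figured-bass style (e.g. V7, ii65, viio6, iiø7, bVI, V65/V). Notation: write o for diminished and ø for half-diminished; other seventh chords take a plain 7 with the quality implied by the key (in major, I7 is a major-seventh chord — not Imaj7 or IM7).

viiø7

Stacked in thirds the chord is C#-E-G-B: a half-diminished seventh chord on C#.
In D major, C# is the leading tone; the diatonic half-diminished seventh chord there is viiø7.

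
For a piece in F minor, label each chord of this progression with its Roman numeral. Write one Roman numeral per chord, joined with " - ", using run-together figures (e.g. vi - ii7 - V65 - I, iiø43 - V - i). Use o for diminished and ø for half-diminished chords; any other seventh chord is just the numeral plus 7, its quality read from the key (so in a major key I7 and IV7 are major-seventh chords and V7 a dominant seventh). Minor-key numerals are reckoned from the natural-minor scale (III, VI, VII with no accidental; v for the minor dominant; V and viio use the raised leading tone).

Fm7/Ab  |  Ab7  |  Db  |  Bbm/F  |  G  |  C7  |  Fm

Fm7/Ab: minor seventh chord on F = scale degree 1 → i65.
Ab7 is the secondary dominant of VI (dominant seventh chord on Ab): V7/VI.
Db has root Db, degree 6 in F minor, so VI.
Bbm/F: minor triad on Bb = scale degree 4 → iv64.
G: a major triad on G, the applied dominant of V → V/V.
C7: dominant seventh chord on C = scale degree 5 → V7.
Fm: minor triad on F = scale degree 1 → i.

i65 - V7/VI - VI - iv64 - V/V - V7 - i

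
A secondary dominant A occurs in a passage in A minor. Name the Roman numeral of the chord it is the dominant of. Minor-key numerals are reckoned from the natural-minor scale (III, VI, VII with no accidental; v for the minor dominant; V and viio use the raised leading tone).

iv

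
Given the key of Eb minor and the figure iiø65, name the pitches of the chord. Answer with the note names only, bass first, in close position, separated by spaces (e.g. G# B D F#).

The numeral's case and figure indicate a half-diminished seventh chord. In Eb minor its root, scale degree 2, is F.
That chord is spelled F-Ab-Cb-Eb.
With the 65 figure the chord is in first inversion; from the bass Ab upward in close position it reads Ab-Cb-Eb-F.

Ab Cb Eb F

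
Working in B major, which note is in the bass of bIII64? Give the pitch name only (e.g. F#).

bIII in B major has root D; the chord is D-F#-A.
The figure 64 means second inversion — the fifth is in the bass.

A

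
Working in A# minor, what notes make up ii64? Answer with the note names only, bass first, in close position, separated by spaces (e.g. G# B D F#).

F## B# D#

Scale degree 2 in A# minor is B#; here the chord built on it is altered to a minor triad. ii64 is the minor supertonic, borrowed from the parallel major (the Dorian ii).
So the chord is B#-D#-F##, a minor triad.
With the 64 figure the chord is in second inversion; from the bass F## upward in close position it reads F##-B#-D#.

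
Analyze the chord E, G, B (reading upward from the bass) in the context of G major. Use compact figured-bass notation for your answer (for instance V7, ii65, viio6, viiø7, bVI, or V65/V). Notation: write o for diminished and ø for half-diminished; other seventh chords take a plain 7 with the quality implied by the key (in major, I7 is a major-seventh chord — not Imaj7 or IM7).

vi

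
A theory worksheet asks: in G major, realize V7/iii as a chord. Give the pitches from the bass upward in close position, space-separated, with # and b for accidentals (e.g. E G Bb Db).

The slash means an applied dominant: we want the dominant of iii. In G major, iii is B minor, and its dominant is built on F#.
Building a dominant seventh chord on F# gives F#-A#-C#-E.

F# A# C# E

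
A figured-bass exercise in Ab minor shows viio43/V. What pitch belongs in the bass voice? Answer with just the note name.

The applied chord viio43/V is rooted on D: D-F-Ab-Cb.
The figure 43 means second inversion — the fifth is in the bass.

Ab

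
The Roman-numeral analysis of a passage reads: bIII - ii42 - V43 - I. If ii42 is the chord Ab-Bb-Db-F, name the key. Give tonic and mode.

Ab major

The anchor chord is a minor seventh chord on Bb, labeled ii42.
Counting down one scale step from Bb places the tonic on Ab; a minor seventh chord on degree 2 is diatonic only in major.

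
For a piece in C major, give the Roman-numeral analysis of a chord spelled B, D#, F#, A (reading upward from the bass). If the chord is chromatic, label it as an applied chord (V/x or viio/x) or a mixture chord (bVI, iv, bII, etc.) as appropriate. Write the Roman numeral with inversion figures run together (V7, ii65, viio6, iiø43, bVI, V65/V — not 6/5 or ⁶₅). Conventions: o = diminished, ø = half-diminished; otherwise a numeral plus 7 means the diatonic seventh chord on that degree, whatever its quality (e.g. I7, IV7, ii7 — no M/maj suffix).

Stacked in thirds the chord is B-D#-F#-A: a dominant seventh chord on B.
B is not a diatonic chord root with this quality in C major, but it lies a perfect fifth above E (iii), so the chord functions as an applied dominant of iii.

V7/iii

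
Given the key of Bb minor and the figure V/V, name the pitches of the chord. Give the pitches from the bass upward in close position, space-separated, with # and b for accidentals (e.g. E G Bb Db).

The slash means an applied dominant: we want the dominant of V. In Bb minor, V is F major, and its dominant is built on C.
Building a major triad on C gives C-E-G.

C E G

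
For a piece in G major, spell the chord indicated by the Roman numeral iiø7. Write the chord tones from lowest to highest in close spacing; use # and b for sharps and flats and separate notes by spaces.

A C Eb G

iiø7 is the half-diminished supertonic seventh, borrowed from the parallel minor. In G major that root is A.
So the chord is A-C-Eb-G, a half-diminished seventh chord.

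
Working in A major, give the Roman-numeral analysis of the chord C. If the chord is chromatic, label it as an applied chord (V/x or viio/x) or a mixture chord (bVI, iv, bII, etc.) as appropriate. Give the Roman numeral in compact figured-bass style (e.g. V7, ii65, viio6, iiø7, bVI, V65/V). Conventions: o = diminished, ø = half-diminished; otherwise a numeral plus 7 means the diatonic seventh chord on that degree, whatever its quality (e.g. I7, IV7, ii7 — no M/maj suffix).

bIII

Stacked in thirds the chord is C-E-G: a major triad on C.
C is the lowered third degree of A major (diatonic 3 would be C#). This is a major triad on the lowered third degree, borrowed from the parallel minor.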